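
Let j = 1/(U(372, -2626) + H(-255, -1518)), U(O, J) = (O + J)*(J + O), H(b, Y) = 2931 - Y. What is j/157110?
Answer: 1/798898851150 ≈ 1.2517e-12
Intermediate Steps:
U(O, J) = (J + O)**2 (U(O, J) = (J + O)*(J + O) = (J + O)**2)
j = 1/5084965 (j = 1/((-2626 + 372)**2 + (2931 - 1*(-1518))) = 1/((-2254)**2 + (2931 + 1518)) = 1/(5080516 + 4449) = 1/5084965 ≈ 1.9666e-7)
j/157110 = (1/5084965)/157110 = (1/5084965)*(1/157110) = 1/798898851150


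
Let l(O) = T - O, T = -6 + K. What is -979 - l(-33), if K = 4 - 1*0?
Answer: -1010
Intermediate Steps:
K = 4 (K = 4 + 0 = 4)
T = -2 (T = -6 + 4 = -2)
l(O) = -2 - O
-979 - l(-33) = -979 - (-2 - 1*(-33)) = -979 - (-2 + 33) = -979 - 1*31 = -979 - 31 = -1010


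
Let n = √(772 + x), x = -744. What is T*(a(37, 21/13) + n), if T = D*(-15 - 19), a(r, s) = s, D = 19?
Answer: -13566/13 - 1292*√7 ≈ -4461.9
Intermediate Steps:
n = 2*√7 (n = √(772 - 744) = √28 = 2*√7 ≈ 5.2915)
T = -646 (T = 19*(-15 - 19) = 19*(-34) = -646)
T*(a(37, 21/13) + n) = -646*(21/13 + 2*√7) = -13566/13 - 1292*√7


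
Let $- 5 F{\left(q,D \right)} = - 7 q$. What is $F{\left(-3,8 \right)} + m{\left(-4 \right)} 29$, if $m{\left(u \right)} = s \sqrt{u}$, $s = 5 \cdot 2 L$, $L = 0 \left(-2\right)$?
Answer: $- \frac{21}{5} \approx -4.2$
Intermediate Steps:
$L = 0$
$s = 0$ ($s = 5 \cdot 2 \cdot 0 = 10 \cdot 0 = 0$)
$F{\left(q,D \right)} = \frac{7 q}{5}$ ($F{\left(q,D \right)} = - \frac{\left(-7\right) q}{5} = \frac{7 q}{5}$)
$m{\left(u \right)} = 0$ ($m{\left(u \right)} = 0 \sqrt{u} = 0$)
$F{\left(-3,8 \right)} + m{\left(-4 \right)} 29 = \frac{7}{5} \left(-3\right) + 0 \cdot 29 = - \frac{21}{5} + 0 = - \frac{21}{5}$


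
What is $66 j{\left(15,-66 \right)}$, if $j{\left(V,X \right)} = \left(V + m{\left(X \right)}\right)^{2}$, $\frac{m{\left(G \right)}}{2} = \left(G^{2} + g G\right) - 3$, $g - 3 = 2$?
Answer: $4288661586$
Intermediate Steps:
$g = 5$ ($g = 3 + 2 = 5$)
$m{\left(G \right)} = -6 + 2 G^{2} + 10 G$ ($m{\left(G \right)} = 2 \left(\left(G^{2} + 5 G\right) - 3\right) = 2 \left(-3 + G^{2} + 5 G\right) = -6 + 2 G^{2} + 10 G$)
$j{\left(V,X \right)} = \left(-6 + V + 2 X^{2} + 10 X\right)^{2}$ ($j{\left(V,X \right)} = \left(V + \left(-6 + 2 X^{2} + 10 X\right)\right)^{2} = \left(-6 + V + 2 X^{2} + 10 X\right)^{2}$)
$66 j{\left(15,-66 \right)} = 66 \left(-6 + 15 + 2 \left(-66\right)^{2} + 10 \left(-66\right)\right)^{2} = 66 \left(-6 + 15 + 2 \cdot 4356 - 660\right)^{2} = 66 \left(-6 + 15 + 8712 - 660\right)^{2} = 66 \cdot 8061^{2} = 66 \cdot 64979721 = 4288661586$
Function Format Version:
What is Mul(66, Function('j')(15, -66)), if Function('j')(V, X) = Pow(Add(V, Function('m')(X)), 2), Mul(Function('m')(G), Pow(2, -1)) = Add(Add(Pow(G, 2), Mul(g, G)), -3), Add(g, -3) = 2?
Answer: 4288661586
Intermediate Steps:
g = 5 (g = Add(3, 2) = 5)
Function('m')(G) = Add(-6, Mul(2, Pow(G, 2)), Mul(10, G)) (Function('m')(G) = Mul(2, Add(Add(Pow(G, 2), Mul(5, G)), -3)) = Mul(2, Add(-3, Pow(G, 2), Mul(5, G))) = Add(-6, Mul(2, Pow(G, 2)), Mul(10, G)))
Function('j')(V, X) = Pow(Add(-6, V, Mul(2, Pow(X, 2)), Mul(10, X)), 2) (Function('j')(V, X) = Pow(Add(V, Add(-6, Mul(2, Pow(X, 2)), Mul(10, X))), 2) = Pow(Add(-6, V, Mul(2, Pow(X, 2)), Mul(10, X)), 2))
Mul(66, Function('j')(15, -66)) = Mul(66, Pow(Add(-6, 15, Mul(2, Pow(-66, 2)), Mul(10, -66)), 2)) = Mul(66, Pow(Add(-6, 15, Mul(2, 4356), -660), 2)) = Mul(66, Pow(Add(-6, 15, 8712, -660), 2)) = Mul(66, Pow(8061, 2)) = Mul(66, 64979721) = 4288661586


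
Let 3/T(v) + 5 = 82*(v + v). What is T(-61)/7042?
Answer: -3/70483378 ≈ -4.2563e-8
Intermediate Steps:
T(v) = 3/(-5 + 164*v) (T(v) = 3/(-5 + 82*(v + v)) = 3/(-5 + 82*(2*v)) = 3/(-5 + 164*v))
T(-61)/7042 = (3/(-5 + 164*(-61)))/7042 = (3/(-5 - 10004))*(1/7042) = (3/(-10009))*(1/7042) = (3*(-1/10009))*(1/7042) = -3/10009*1/7042 = -3/70483378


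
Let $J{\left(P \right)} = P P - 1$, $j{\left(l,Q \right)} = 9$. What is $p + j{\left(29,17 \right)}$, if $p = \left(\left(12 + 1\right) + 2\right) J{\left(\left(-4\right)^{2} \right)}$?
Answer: $3834$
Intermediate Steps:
$J{\left(P \right)} = -1 + P^{2}$ ($J{\left(P \right)} = P^{2} - 1 = -1 + P^{2}$)
$p = 3825$ ($p = \left(\left(12 + 1\right) + 2\right) \left(-1 + \left(\left(-4\right)^{2}\right)^{2}\right) = \left(13 + 2\right) \left(-1 + 16^{2}\right) = 15 \left(-1 + 256\right) = 15 \cdot 255 = 3825$)
$p + j{\left(29,17 \right)} = 3825 + 9 = 3834$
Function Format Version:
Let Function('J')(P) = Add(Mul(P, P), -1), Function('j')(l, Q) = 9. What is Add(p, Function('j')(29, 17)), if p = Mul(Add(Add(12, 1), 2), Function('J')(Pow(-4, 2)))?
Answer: 3834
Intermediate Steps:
Function('J')(P) = Add(-1, Pow(P, 2)) (Function('J')(P) = Add(Pow(P, 2), -1) = Add(-1, Pow(P, 2)))
p = 3825 (p = Mul(Add(Add(12, 1), 2), Add(-1, Pow(Pow(-4, 2), 2))) = Mul(Add(13, 2), Add(-1, Pow(16, 2))) = Mul(15, Add(-1, 256)) = Mul(15, 255) = 3825)
Add(p, Function('j')(29, 17)) = Add(3825, 9) = 3834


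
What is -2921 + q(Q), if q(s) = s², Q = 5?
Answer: -2896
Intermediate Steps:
-2921 + q(Q) = -2921 + 5² = -2921 + 25 = -2896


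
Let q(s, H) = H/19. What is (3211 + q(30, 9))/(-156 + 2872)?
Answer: 30509/25802 ≈ 1.1824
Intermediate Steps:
q(s, H) = H/19 (q(s, H) = H*(1/19) = H/19)
(3211 + q(30, 9))/(-156 + 2872) = (3211 + (1/19)*9)/(-156 + 2872) = (3211 + 9/19)/2716 = (61018/19)*(1/2716) = 30509/25802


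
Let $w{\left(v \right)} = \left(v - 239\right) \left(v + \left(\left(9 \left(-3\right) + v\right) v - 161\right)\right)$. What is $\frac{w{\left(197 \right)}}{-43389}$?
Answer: $\frac{469364}{14463} \approx 32.453$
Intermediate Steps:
$w{\left(v \right)} = \left(-239 + v\right) \left(-161 + v + v \left(-27 + v\right)\right)$ ($w{\left(v \right)} = \left(-239 + v\right) \left(v + \left(\left(-27 + v\right) v - 161\right)\right) = \left(-239 + v\right) \left(v + \left(v \left(-27 + v\right) - 161\right)\right) = \left(-239 + v\right) \left(v + \left(-161 + v \left(-27 + v\right)\right)\right) = \left(-239 + v\right) \left(-161 + v + v \left(-27 + v\right)\right)$)
$\frac{w{\left(197 \right)}}{-43389} = \frac{38479 + 197^{3} - 265 \cdot 197^{2} + 6053 \cdot 197}{-43389} = \left(38479 + 7645373 - 10284385 + 1192441\right) \left(- \frac{1}{43389}\right) = \left(-1408092\right) \left(- \frac{1}{43389}\right) = \frac{469364}{14463}$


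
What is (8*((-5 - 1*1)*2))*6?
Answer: -576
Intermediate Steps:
(8*((-5 - 1*1)*2))*6 = (8*((-5 - 1)*2))*6 = (8*(-6*2))*6 = (8*(-12))*6 = -96*6 = -576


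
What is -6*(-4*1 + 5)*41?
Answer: -246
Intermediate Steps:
-6*(-4*1 + 5)*41 = -6*(-4 + 5)*41 = -6*1*41 = -6*41 = -246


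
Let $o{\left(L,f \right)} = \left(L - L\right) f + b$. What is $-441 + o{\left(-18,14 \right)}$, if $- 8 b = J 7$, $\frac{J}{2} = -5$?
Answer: $- \frac{1729}{4} \approx -432.25$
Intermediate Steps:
$J = -10$ ($J = 2 \left(-5\right) = -10$)
$b = \frac{35}{4}$ ($b = - \frac{\left(-10\right) 7}{8} = \left(- \frac{1}{8}\right) \left(-70\right) = \frac{35}{4} \approx 8.75$)
$o{\left(L,f \right)} = \frac{35}{4}$ ($o{\left(L,f \right)} = \left(L - L\right) f + \frac{35}{4} = 0 f + \frac{35}{4} = 0 + \frac{35}{4} = \frac{35}{4}$)
$-441 + o{\left(-18,14 \right)} = -441 + \frac{35}{4} = - \frac{1729}{4}$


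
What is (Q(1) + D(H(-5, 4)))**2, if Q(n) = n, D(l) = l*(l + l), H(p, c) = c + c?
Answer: 16641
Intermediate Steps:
H(p, c) = 2*c
D(l) = 2*l**2 (D(l) = l*(2*l) = 2*l**2)
(Q(1) + D(H(-5, 4)))**2 = (1 + 2*(2*4)**2)**2 = (1 + 2*8**2)**2 = (1 + 2*64)**2 = (1 + 128)**2 = 129**2 = 16641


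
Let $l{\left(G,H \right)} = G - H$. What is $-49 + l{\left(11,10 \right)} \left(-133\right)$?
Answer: $-182$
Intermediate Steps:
$-49 + l{\left(11,10 \right)} \left(-133\right) = -49 + \left(11 - 10\right) \left(-133\right) = -49 + 1 \left(-133\right) = -49 - 133 = -182$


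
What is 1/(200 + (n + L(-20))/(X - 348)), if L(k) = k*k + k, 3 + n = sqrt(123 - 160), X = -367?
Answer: 101975445/20341320166 + 715*I*sqrt(37)/20341320166 ≈ 0.0050132 + 2.1381e-7*I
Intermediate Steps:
n = -3 + I*sqrt(37) (n = -3 + sqrt(123 - 160) = -3 + sqrt(-37) = -3 + I*sqrt(37) ≈ -3.0 + 6.0828*I)
L(k) = k + k**2 (L(k) = k**2 + k = k + k**2)
1/(200 + (n + L(-20))/(X - 348)) = 1/(200 + ((-3 + I*sqrt(37)) - 20*(1 - 20))/(-367 - 348)) = 1/(200 + ((-3 + I*sqrt(37)) - 20*(-19))/(-715)) = 1/(200 + ((-3 + I*sqrt(37)) + 380)*(-1/715)) = 1/(200 + (377 + I*sqrt(37))*(-1/715)) = 1/(200 + (-29/55 - I*sqrt(37)/715)) = 1/(10971/55 - I*sqrt(37)/715)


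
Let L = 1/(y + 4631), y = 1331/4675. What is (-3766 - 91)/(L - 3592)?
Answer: 7591717672/7070118807 ≈ 1.0738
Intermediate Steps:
y = 121/425 (y = 1331*(1/4675) = 121/425 ≈ 0.28471)
L = 425/1968296 (L = 1/(121/425 + 4631) = 1/(1968296/425) = 425/1968296 ≈ 0.00021592)
(-3766 - 91)/(L - 3592) = (-3766 - 91)/(425/1968296 - 3592) = -3857/(-7070118807/1968296) = -3857*(-1968296/7070118807) = 7591717672/7070118807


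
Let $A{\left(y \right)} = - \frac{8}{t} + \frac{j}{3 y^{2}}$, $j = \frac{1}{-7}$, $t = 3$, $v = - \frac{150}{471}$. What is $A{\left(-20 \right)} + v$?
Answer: $- \frac{1312319}{439600} \approx -2.9853$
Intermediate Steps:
$v = - \frac{50}{157}$ ($v = \left(-150\right) \frac{1}{471} = - \frac{50}{157} \approx -0.31847$)
$j = - \frac{1}{7} \approx -0.14286$
$A{\left(y \right)} = - \frac{8}{3} - \frac{1}{21 y^{2}}$ ($A{\left(y \right)} = - \frac{8}{3} - \frac{1}{7 \cdot 3 y^{2}} = \left(-8\right) \frac{1}{3} - \frac{\frac{1}{3} \frac{1}{y^{2}}}{7} = - \frac{8}{3} - \frac{1}{21 y^{2}}$)
$A{\left(-20 \right)} + v = \left(- \frac{8}{3} - \frac{1}{21 \cdot 400}\right) - \frac{50}{157} = \left(- \frac{8}{3} - \frac{1}{8400}\right) - \frac{50}{157} = - \frac{7467}{2800} - \frac{50}{157} = - \frac{1312319}{439600}$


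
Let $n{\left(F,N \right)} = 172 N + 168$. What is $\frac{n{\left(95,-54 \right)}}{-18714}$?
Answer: $\frac{1520}{3119} \approx 0.48734$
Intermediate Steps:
$n{\left(F,N \right)} = 168 + 172 N$
$\frac{n{\left(95,-54 \right)}}{-18714} = \frac{168 + 172 \left(-54\right)}{-18714} = \left(168 - 9288\right) \left(- \frac{1}{18714}\right) = \left(-9120\right) \left(- \frac{1}{18714}\right) = \frac{1520}{3119}$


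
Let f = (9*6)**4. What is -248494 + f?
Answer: 8254562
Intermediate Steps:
f = 8503056 (f = 54**4 = 8503056)
-248494 + f = -248494 + 8503056 = 8254562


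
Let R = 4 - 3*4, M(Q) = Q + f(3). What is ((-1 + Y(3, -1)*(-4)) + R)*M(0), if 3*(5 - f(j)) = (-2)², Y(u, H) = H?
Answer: -55/3 ≈ -18.333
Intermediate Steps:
f(j) = 11/3 (f(j) = 5 - ⅓*(-2)² = 5 - ⅓*4 = 5 - 4/3 = 11/3)
M(Q) = 11/3 + Q (M(Q) = Q + 11/3 = 11/3 + Q)
R = -8 (R = 4 - 12 = -8)
((-1 + Y(3, -1)*(-4)) + R)*M(0) = ((-1 - 1*(-4)) - 8)*(11/3 + 0) = ((-1 + 4) - 8)*(11/3) = (3 - 8)*(11/3) = -5*11/3 = -55/3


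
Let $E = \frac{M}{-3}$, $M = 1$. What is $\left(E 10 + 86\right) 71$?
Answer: $\frac{17608}{3} \approx 5869.3$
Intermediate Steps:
$E = - \frac{1}{3}$ ($E = 1 \frac{1}{-3} = 1 \left(- \frac{1}{3}\right) = - \frac{1}{3} \approx -0.33333$)
$\left(E 10 + 86\right) 71 = \left(\left(- \frac{1}{3}\right) 10 + 86\right) 71 = \left(- \frac{10}{3} + 86\right) 71 = \frac{248}{3} \cdot 71 = \frac{17608}{3}$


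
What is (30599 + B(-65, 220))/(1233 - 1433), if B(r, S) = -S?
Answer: -30379/200 ≈ -151.90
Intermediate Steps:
(30599 + B(-65, 220))/(1233 - 1433) = (30599 - 1*220)/(1233 - 1433) = (30599 - 220)/(-200) = 30379*(-1/200) = -30379/200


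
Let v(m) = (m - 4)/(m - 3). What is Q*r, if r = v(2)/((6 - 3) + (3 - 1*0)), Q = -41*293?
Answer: -12013/3 ≈ -4004.3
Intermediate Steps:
v(m) = (-4 + m)/(-3 + m)
Q = -12013
r = ⅓ (r = ((-4 + 2)/(-3 + 2))/((6 - 3) + (3 - 1*0)) = (-2/(-1))/(3 + (3 + 0)) = (-1*(-2))/(3 + 3) = 2/6 = 2*(⅙) = ⅓ ≈ 0.33333)
Q*r = -12013*⅓ = -12013/3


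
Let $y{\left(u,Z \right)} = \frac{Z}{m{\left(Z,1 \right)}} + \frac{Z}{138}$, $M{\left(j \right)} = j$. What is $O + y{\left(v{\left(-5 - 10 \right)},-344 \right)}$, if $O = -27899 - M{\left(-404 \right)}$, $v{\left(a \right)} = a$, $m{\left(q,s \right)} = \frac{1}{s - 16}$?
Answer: $- \frac{1541287}{69} \approx -22338.0$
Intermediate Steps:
$m{\left(q,s \right)} = \frac{1}{-16 + s}$
$y{\left(u,Z \right)} = - \frac{2069 Z}{138}$ ($y{\left(u,Z \right)} = \frac{Z}{\frac{1}{-16 + 1}} + \frac{Z}{138} = \frac{Z}{\frac{1}{-15}} + Z \frac{1}{138} = \frac{Z}{- \frac{1}{15}} + \frac{Z}{138} = Z \left(-15\right) + \frac{Z}{138} = - 15 Z + \frac{Z}{138} = - \frac{2069 Z}{138}$)
$O = -27495$ ($O = -27899 - -404 = -27899 + 404 = -27495$)
$O + y{\left(v{\left(-5 - 10 \right)},-344 \right)} = -27495 - - \frac{355868}{69} = -27495 + \frac{355868}{69} = - \frac{1541287}{69}$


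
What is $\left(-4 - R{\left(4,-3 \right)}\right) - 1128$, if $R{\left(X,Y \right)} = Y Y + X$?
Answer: $-1145$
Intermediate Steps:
$R{\left(X,Y \right)} = X + Y^{2}$ ($R{\left(X,Y \right)} = Y^{2} + X = X + Y^{2}$)
$\left(-4 - R{\left(4,-3 \right)}\right) - 1128 = \left(-4 - \left(4 + \left(-3\right)^{2}\right)\right) - 1128 = \left(-4 - \left(4 + 9\right)\right) - 1128 = \left(-4 - 13\right) - 1128 = -17 - 1128 = -1145$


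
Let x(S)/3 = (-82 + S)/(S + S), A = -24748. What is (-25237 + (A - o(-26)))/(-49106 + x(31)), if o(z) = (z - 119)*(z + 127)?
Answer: 438216/608945 ≈ 0.71963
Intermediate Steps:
x(S) = 3*(-82 + S)/(2*S) (x(S) = 3*((-82 + S)/(S + S)) = 3*((-82 + S)/((2*S))) = 3*((-82 + S)*(1/(2*S))) = 3*((-82 + S)/(2*S)) = 3*(-82 + S)/(2*S))
o(z) = (-119 + z)*(127 + z)
(-25237 + (A - o(-26)))/(-49106 + x(31)) = (-25237 + (-24748 - (-15113 + (-26)² + 8*(-26))))/(-49106 + (3/2 - 123/31)) = (-25237 + (-24748 - (-15113 + 676 - 208)))/(-49106 + (3/2 - 123*1/31)) = (-25237 + (-24748 - 1*(-14645)))/(-49106 + (3/2 - 123/31)) = (-25237 + (-24748 + 14645))/(-49106 - 153/62) = (-25237 - 10103)/(-3044725/62) = -35340*(-62/3044725) = 438216/608945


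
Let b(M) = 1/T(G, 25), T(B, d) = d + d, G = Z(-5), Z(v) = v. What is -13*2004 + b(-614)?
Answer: -1302599/50 ≈ -26052.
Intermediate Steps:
G = -5
T(B, d) = 2*d
b(M) = 1/50 (b(M) = 1/(2*25) = 1/50)
-13*2004 + b(-614) = -13*2004 + 1/50 = -26052 + 1/50 = -1302599/50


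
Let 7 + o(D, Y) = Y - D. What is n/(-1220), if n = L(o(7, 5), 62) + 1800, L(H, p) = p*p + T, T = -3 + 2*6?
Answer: -5653/1220 ≈ -4.6336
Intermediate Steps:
T = 9 (T = -3 + 12 = 9)
o(D, Y) = -7 + Y - D (o(D, Y) = -7 + (Y - D) = -7 + Y - D)
L(H, p) = 9 + p² (L(H, p) = p*p + 9 = p² + 9 = 9 + p²)
n = 5653 (n = (9 + 62²) + 1800 = (9 + 3844) + 1800 = 3853 + 1800 = 5653)
n/(-1220) = 5653/(-1220) = 5653*(-1/1220) = -5653/1220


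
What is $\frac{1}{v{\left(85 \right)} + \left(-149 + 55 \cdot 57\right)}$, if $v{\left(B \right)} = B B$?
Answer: $\frac{1}{10211} \approx 9.7934 \cdot 10^{-5}$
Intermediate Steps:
$v{\left(B \right)} = B^{2}$
$\frac{1}{v{\left(85 \right)} + \left(-149 + 55 \cdot 57\right)} = \frac{1}{85^{2} + \left(-149 + 55 \cdot 57\right)} = \frac{1}{7225 + \left(-149 + 3135\right)} = \frac{1}{7225 + 2986} = \frac{1}{10211}$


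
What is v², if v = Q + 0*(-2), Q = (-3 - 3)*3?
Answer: 324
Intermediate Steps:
Q = -18 (Q = -6*3 = -18)
v = -18 (v = -18 + 0*(-2) = -18 + 0 = -18)
v² = (-18)² = 324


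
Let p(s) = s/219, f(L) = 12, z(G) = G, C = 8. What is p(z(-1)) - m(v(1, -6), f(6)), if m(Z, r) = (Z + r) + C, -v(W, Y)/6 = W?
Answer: -3067/219 ≈ -14.005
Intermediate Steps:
v(W, Y) = -6*W
p(s) = s/219 (p(s) = s*(1/219) = s/219)
m(Z, r) = 8 + Z + r (m(Z, r) = (Z + r) + 8 = 8 + Z + r)
p(z(-1)) - m(v(1, -6), f(6)) = (1/219)*(-1) - (8 - 6*1 + 12) = -1/219 - (8 - 6 + 12) = -1/219 - 1*14 = -1/219 - 14 = -3067/219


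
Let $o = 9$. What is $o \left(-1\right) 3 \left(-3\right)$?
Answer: $81$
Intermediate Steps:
$o \left(-1\right) 3 \left(-3\right) = 9 \left(-1\right) 3 \left(-3\right) = 9 \left(\left(-3\right) \left(-3\right)\right) = 9 \cdot 9 = 81$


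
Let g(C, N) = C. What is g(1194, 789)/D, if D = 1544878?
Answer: 597/772439 ≈ 0.00077288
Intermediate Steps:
g(1194, 789)/D = 1194/1544878 = 1194*(1/1544878) = 597/772439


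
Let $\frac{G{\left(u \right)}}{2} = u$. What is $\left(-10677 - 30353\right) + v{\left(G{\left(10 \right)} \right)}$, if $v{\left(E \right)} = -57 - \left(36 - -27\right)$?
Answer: $-41150$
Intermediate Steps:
$G{\left(u \right)} = 2 u$
$v{\left(E \right)} = -120$ ($v{\left(E \right)} = -57 - \left(36 + 27\right) = -57 - 63 = -120$)
$\left(-10677 - 30353\right) + v{\left(G{\left(10 \right)} \right)} = \left(-10677 - 30353\right) - 120 = -41030 - 120 = -41150$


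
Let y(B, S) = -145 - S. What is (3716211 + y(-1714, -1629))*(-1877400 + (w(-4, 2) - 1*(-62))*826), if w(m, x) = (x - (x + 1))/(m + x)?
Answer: -6787674588625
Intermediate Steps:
w(m, x) = -1/(m + x) (w(m, x) = (x - (1 + x))/(m + x) = (x + (-1 - x))/(m + x) = -1/(m + x))
(3716211 + y(-1714, -1629))*(-1877400 + (w(-4, 2) - 1*(-62))*826) = (3716211 + (-145 - 1*(-1629)))*(-1877400 + (-1/(-4 + 2) - 1*(-62))*826) = (3716211 + (-145 + 1629))*(-1877400 + (-1/(-2) + 62)*826) = (3716211 + 1484)*(-1877400 + (-1*(-½) + 62)*826) = 3717695*(-1877400 + (½ + 62)*826) = 3717695*(-1877400 + (125/2)*826) = 3717695*(-1877400 + 51625) = 3717695*(-1825775) = -6787674588625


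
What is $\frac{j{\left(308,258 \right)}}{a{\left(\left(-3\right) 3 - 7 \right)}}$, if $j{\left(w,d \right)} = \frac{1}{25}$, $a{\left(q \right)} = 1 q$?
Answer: $- \frac{1}{400} \approx -0.0025$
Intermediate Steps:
$a{\left(q \right)} = q$
$j{\left(w,d \right)} = \frac{1}{25}$
$\frac{j{\left(308,258 \right)}}{a{\left(\left(-3\right) 3 - 7 \right)}} = \frac{1}{25 \left(\left(-3\right) 3 - 7\right)} = \frac{1}{25 \left(-9 - 7\right)} = \frac{1}{25 \left(-16\right)} = \frac{1}{25} \left(- \frac{1}{16}\right) = - \frac{1}{400}$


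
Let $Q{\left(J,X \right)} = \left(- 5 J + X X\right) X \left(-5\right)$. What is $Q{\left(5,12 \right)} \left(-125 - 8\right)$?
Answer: $949620$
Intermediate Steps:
$Q{\left(J,X \right)} = - 5 X \left(X^{2} - 5 J\right)$ ($Q{\left(J,X \right)} = \left(- 5 J + X^{2}\right) X \left(-5\right) = \left(X^{2} - 5 J\right) X \left(-5\right) = X \left(X^{2} - 5 J\right) \left(-5\right) = - 5 X \left(X^{2} - 5 J\right)$)
$Q{\left(5,12 \right)} \left(-125 - 8\right) = 5 \cdot 12 \left(- 12^{2} + 5 \cdot 5\right) \left(-125 - 8\right) = 5 \cdot 12 \left(\left(-1\right) 144 + 25\right) \left(-133\right) = 5 \cdot 12 \left(-144 + 25\right) \left(-133\right) = 5 \cdot 12 \left(-119\right) \left(-133\right) = \left(-7140\right) \left(-133\right) = 949620$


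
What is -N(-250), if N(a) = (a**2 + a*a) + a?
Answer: -124750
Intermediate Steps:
N(a) = a + 2*a**2 (N(a) = (a**2 + a**2) + a = 2*a**2 + a = a + 2*a**2)
-N(-250) = -(-250)*(1 + 2*(-250)) = -(-250)*(1 - 500) = -(-250)*(-499) = -1*124750 = -124750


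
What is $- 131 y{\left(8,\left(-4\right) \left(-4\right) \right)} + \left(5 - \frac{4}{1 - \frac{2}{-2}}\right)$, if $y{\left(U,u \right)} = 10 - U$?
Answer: $-259$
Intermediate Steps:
$- 131 y{\left(8,\left(-4\right) \left(-4\right) \right)} + \left(5 - \frac{4}{1 - \frac{2}{-2}}\right) = - 131 \left(10 - 8\right) + \left(5 - \frac{4}{1 - \frac{2}{-2}}\right) = - 131 \left(10 - 8\right) + \left(5 - \frac{4}{1 - -1}\right) = \left(-131\right) 2 + \left(5 - \frac{4}{1 + 1}\right) = -262 + \left(5 - \frac{4}{2}\right) = -262 + \left(5 - 2\right) = -262 + 3 = -259$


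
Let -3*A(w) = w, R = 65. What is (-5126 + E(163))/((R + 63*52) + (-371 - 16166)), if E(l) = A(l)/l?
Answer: 15379/39588 ≈ 0.38848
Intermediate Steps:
A(w) = -w/3
E(l) = -⅓ (E(l) = (-l/3)/l = -⅓)
(-5126 + E(163))/((R + 63*52) + (-371 - 16166)) = (-5126 - ⅓)/((65 + 63*52) + (-371 - 16166)) = -15379/(3*((65 + 3276) - 16537)) = -15379/(3*(3341 - 16537)) = -15379/3/(-13196) = -15379/3*(-1/13196) = 15379/39588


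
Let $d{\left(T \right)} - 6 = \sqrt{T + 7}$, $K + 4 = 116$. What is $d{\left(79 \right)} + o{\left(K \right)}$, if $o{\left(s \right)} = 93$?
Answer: $99 + \sqrt{86} \approx 108.27$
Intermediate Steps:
$K = 112$ ($K = -4 + 116 = 112$)
$d{\left(T \right)} = 6 + \sqrt{7 + T}$ ($d{\left(T \right)} = 6 + \sqrt{T + 7} = 6 + \sqrt{7 + T}$)
$d{\left(79 \right)} + o{\left(K \right)} = \left(6 + \sqrt{7 + 79}\right) + 93 = \left(6 + \sqrt{86}\right) + 93 = 99 + \sqrt{86}$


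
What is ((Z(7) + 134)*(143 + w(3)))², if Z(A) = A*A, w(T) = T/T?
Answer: 694427904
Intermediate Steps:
w(T) = 1
Z(A) = A²
((Z(7) + 134)*(143 + w(3)))² = ((7² + 134)*(143 + 1))² = ((49 + 134)*144)² = (183*144)² = 26352² = 694427904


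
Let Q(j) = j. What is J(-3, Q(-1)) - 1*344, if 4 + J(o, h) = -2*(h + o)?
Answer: -340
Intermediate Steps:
J(o, h) = -4 - 2*h - 2*o (J(o, h) = -4 - 2*(h + o) = -4 + (-2*h - 2*o) = -4 - 2*h - 2*o)
J(-3, Q(-1)) - 1*344 = (-4 - 2*(-1) - 2*(-3)) - 1*344 = (-4 + 2 + 6) - 344 = 4 - 344 = -340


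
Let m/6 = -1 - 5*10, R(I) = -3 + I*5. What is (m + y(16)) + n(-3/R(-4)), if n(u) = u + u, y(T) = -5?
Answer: -7147/23 ≈ -310.74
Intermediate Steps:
R(I) = -3 + 5*I
m = -306 (m = 6*(-1 - 5*10) = 6*(-1 - 50) = 6*(-51) = -306)
n(u) = 2*u
(m + y(16)) + n(-3/R(-4)) = (-306 - 5) + 2*(-3/(-3 + 5*(-4))) = -311 + 2*(-3/(-3 - 20)) = -311 + 2*(-3/(-23)) = -311 + 2*(-3*(-1/23)) = -311 + 2*(3/23) = -311 + 6/23 = -7147/23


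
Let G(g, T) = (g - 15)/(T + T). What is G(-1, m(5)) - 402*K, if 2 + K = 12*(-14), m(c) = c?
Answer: 341692/5 ≈ 68338.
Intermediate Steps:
K = -170 (K = -2 + 12*(-14) = -2 - 168 = -170)
G(g, T) = (-15 + g)/(2*T) (G(g, T) = (-15 + g)/((2*T)) = (-15 + g)*(1/(2*T)) = (-15 + g)/(2*T))
G(-1, m(5)) - 402*K = (½)*(-15 - 1)/5 - 402*(-170) = (½)*(⅕)*(-16) + 68340 = -8/5 + 68340 = 341692/5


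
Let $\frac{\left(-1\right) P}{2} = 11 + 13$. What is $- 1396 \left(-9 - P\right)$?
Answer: $-54444$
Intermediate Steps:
$P = -48$ ($P = - 2 \left(11 + 13\right) = \left(-2\right) 24 = -48$)
$- 1396 \left(-9 - P\right) = - 1396 \left(-9 - -48\right) = - 1396 \left(-9 + 48\right) = \left(-1396\right) 39 = -54444$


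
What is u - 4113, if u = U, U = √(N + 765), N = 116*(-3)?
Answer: -4113 + √417 ≈ -4092.6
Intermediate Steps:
N = -348
U = √417 (U = √(-348 + 765) = √417 ≈ 20.421)
u = √417 ≈ 20.421
u - 4113 = √417 - 4113 = -4113 + √417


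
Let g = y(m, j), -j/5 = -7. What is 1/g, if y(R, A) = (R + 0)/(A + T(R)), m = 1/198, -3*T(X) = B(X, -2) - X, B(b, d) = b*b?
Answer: 4116617/594 ≈ 6930.3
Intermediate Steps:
B(b, d) = b**2
T(X) = -X**2/3 + X/3 (T(X) = -(X**2 - X)/3 = -X**2/3 + X/3)
m = 1/198 ≈ 0.0050505
j = 35 (j = -5*(-7) = 35)
y(R, A) = R/(A + R*(1 - R)/3) (y(R, A) = (R + 0)/(A + R*(1 - R)/3) = R/(A + R*(1 - R)/3))
g = 594/4116617 (g = 3*(1/198)/(1/198 - (1/198)**2 + 3*35) = 3*(1/198)/(1/198 - 1*1/39204 + 105) = 3*(1/198)/(1/198 - 1/39204 + 105) = 3*(1/198)/(4116617/39204) = 3*(1/198)*(39204/4116617) = 594/4116617 ≈ 0.00014429)
1/g = 1/(594/4116617) = 4116617/594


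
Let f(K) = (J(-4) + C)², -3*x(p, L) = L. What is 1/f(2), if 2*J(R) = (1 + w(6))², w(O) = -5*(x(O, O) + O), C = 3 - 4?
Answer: 4/128881 ≈ 3.1036e-5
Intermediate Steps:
x(p, L) = -L/3
C = -1
w(O) = -10*O/3 (w(O) = -5*(-O/3 + O) = -10*O/3)
J(R) = 361/2 (J(R) = (1 - 10/3*6)²/2 = (1 - 20)²/2 = (½)*(-19)² = (½)*361 = 361/2)
f(K) = 128881/4 (f(K) = (361/2 - 1)² = (359/2)² = 128881/4)
1/f(2) = 1/(128881/4) = 4/128881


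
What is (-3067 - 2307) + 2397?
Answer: -2977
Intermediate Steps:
(-3067 - 2307) + 2397 = -5374 + 2397 = -2977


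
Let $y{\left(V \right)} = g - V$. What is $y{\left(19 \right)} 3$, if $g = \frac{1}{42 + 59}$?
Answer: $- \frac{5754}{101} \approx -56.97$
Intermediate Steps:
$g = \frac{1}{101} \approx 0.009901$
$y{\left(V \right)} = \frac{1}{101} - V$
$y{\left(19 \right)} 3 = \left(\frac{1}{101} - 19\right) 3 = \left(- \frac{1918}{101}\right) 3 = - \frac{5754}{101}$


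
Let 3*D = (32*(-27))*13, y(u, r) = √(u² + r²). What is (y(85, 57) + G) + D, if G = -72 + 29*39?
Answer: -2685 + √10474 ≈ -2582.7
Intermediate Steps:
y(u, r) = √(r² + u²)
G = 1059 (G = -72 + 1131 = 1059)
D = -3744 (D = ((32*(-27))*13)/3 = (-864*13)/3 = (⅓)*(-11232) = -3744)
(y(85, 57) + G) + D = (√(57² + 85²) + 1059) - 3744 = (√(3249 + 7225) + 1059) - 3744 = (√10474 + 1059) - 3744 = (1059 + √10474) - 3744 = -2685 + √10474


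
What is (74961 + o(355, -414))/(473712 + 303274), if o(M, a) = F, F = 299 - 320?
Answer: 37470/388493 ≈ 0.096450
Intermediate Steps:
F = -21
o(M, a) = -21
(74961 + o(355, -414))/(473712 + 303274) = (74961 - 21)/(473712 + 303274) = 74940/776986 = 74940*(1/776986) = 37470/388493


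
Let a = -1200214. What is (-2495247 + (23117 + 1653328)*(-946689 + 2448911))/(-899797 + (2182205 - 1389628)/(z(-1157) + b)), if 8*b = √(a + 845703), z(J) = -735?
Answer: -79244196086753816483713821/28346790471635588375 + 15968144343822994488*I*√354511/28346790471635588375 ≈ -2.7955e+6 + 335.4*I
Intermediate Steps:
b = I*√354511/8 (b = √(-1200214 + 845703)/8 = √(-354511)/8 = (I*√354511)/8 = I*√354511/8 ≈ 74.426*I)
(-2495247 + (23117 + 1653328)*(-946689 + 2448911))/(-899797 + (2182205 - 1389628)/(z(-1157) + b)) = (-2495247 + (23117 + 1653328)*(-946689 + 2448911))/(-899797 + (2182205 - 1389628)/(-735 + I*√354511/8)) = (-2495247 + 1676445*1502222)/(-899797 + 792577/(-735 + I*√354511/8)) = (-2495247 + 2518392560790)/(-899797 + 792577/(-735 + I*√354511/8)) = 2518390065543/(-899797 + 792577/(-735 + I*√354511/8))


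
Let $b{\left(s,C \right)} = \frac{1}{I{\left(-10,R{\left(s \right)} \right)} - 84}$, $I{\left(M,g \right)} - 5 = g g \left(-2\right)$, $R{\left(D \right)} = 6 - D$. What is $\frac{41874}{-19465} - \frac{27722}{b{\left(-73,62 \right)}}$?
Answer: $\frac{6778025215656}{19465} \approx 3.4822 \cdot 10^{8}$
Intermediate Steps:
$I{\left(M,g \right)} = 5 - 2 g^{2}$ ($I{\left(M,g \right)} = 5 + g g \left(-2\right) = 5 + g^{2} \left(-2\right) = 5 - 2 g^{2}$)
$b{\left(s,C \right)} = \frac{1}{-79 - 2 \left(6 - s\right)^{2}}$ ($b{\left(s,C \right)} = \frac{1}{\left(5 - 2 \left(6 - s\right)^{2}\right) - 84} = \frac{1}{-79 - 2 \left(6 - s\right)^{2}}$)
$\frac{41874}{-19465} - \frac{27722}{b{\left(-73,62 \right)}} = \frac{41874}{-19465} - \frac{27722}{\left(-1\right) \frac{1}{79 + 2 \left(-6 - 73\right)^{2}}} = 41874 \left(- \frac{1}{19465}\right) - \frac{27722}{\left(-1\right) \frac{1}{79 + 2 \left(-79\right)^{2}}} = - \frac{41874}{19465} - \frac{27722}{\left(-1\right) \frac{1}{79 + 2 \cdot 6241}} = - \frac{41874}{19465} - \frac{27722}{\left(-1\right) \frac{1}{79 + 12482}} = - \frac{41874}{19465} - \frac{27722}{\left(-1\right) \frac{1}{12561}} = - \frac{41874}{19465} - \frac{27722}{- \frac{1}{12561}} = - \frac{41874}{19465} - -348216042 = - \frac{41874}{19465} + 348216042 = \frac{6778025215656}{19465}$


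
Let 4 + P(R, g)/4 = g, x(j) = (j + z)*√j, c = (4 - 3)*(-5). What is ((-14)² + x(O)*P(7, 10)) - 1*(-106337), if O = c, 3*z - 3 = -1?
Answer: 106533 - 104*I*√5 ≈ 1.0653e+5 - 232.55*I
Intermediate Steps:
z = ⅔ (z = 1 + (⅓)*(-1) = 1 - ⅓ = ⅔ ≈ 0.66667)
c = -5 (c = 1*(-5) = -5)
O = -5
x(j) = √j*(⅔ + j) (x(j) = (j + ⅔)*√j = (⅔ + j)*√j = √j*(⅔ + j))
P(R, g) = -16 + 4*g
((-14)² + x(O)*P(7, 10)) - 1*(-106337) = ((-14)² + (√(-5)*(⅔ - 5))*(-16 + 4*10)) - 1*(-106337) = (196 + ((I*√5)*(-13/3))*(-16 + 40)) + 106337 = (196 - 13*I*√5/3*24) + 106337 = (196 - 104*I*√5) + 106337 = 106533 - 104*I*√5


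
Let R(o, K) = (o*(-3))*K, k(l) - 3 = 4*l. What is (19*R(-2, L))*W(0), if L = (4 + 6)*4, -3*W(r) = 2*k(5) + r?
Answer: -69920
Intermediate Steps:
k(l) = 3 + 4*l
W(r) = -46/3 - r/3 (W(r) = -(2*(3 + 4*5) + r)/3 = -(2*(3 + 20) + r)/3 = -(2*23 + r)/3 = -(46 + r)/3 = -46/3 - r/3)
L = 40 (L = 10*4 = 40)
R(o, K) = -3*K*o (R(o, K) = (-3*o)*K = -3*K*o)
(19*R(-2, L))*W(0) = (19*(-3*40*(-2)))*(-46/3 - ⅓*0) = (19*240)*(-46/3 + 0) = 4560*(-46/3) = -69920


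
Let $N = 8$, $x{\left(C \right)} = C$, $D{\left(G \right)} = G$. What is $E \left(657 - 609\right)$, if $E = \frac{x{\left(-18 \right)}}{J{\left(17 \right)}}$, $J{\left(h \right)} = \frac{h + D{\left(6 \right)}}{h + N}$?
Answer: $- \frac{21600}{23} \approx -939.13$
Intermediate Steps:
$J{\left(h \right)} = \frac{6 + h}{8 + h}$ ($J{\left(h \right)} = \frac{h + 6}{h + 8} = \frac{6 + h}{8 + h}$)
$E = - \frac{450}{23}$ ($E = - \frac{18}{\frac{1}{8 + 17} \left(6 + 17\right)} = - \frac{18}{\frac{1}{25} \cdot 23} = - \frac{18}{\frac{23}{25}} = \left(-18\right) \frac{25}{23} = - \frac{450}{23} \approx -19.565$)
$E \left(657 - 609\right) = - \frac{450 \left(657 - 609\right)}{23} = \left(- \frac{450}{23}\right) 48 = - \frac{21600}{23}$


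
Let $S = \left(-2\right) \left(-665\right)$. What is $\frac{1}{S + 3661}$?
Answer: $\frac{1}{4991} \approx 0.00020036$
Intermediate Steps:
$S = 1330$
$\frac{1}{S + 3661} = \frac{1}{1330 + 3661} = \frac{1}{4991}$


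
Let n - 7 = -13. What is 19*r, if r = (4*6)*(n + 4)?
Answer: -912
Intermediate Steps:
n = -6 (n = 7 - 13 = -6)
r = -48 (r = (4*6)*(-6 + 4) = 24*(-2) = -48)
19*r = 19*(-48) = -912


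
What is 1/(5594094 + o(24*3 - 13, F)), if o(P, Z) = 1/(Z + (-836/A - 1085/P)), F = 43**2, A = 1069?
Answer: 115409090/645609297977531 ≈ 1.7876e-7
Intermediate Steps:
F = 1849
o(P, Z) = 1/(-836/1069 + Z - 1085/P) (o(P, Z) = 1/(Z + (-836/1069 - 1085/P)) = 1/(-836/1069 + Z - 1085/P))
1/(5594094 + o(24*3 - 13, F)) = 1/(5594094 + 1069*(24*3 - 13)/(-1159865 - 836*(24*3 - 13) + 1069*(24*3 - 13)*1849)) = 1/(5594094 + 1069*(72 - 13)/(-1159865 - 836*(72 - 13) + 1069*(72 - 13)*1849)) = 1/(5594094 + 1069*59/(-1159865 - 836*59 + 1069*59*1849)) = 1/(5594094 + 1069*59/(-1159865 - 49324 + 116618279)) = 1/(5594094 + 1069*59/115409090) = 1/(5594094 + 1069*59*(1/115409090)) = 1/(5594094 + 63071/115409090) = 1/(645609297977531/115409090) = 115409090/645609297977531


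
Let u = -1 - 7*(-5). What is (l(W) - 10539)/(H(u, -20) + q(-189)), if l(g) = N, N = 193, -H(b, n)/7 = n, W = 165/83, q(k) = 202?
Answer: -5173/171 ≈ -30.251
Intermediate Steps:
u = 34 (u = -1 + 35 = 34)
W = 165/83 (W = 165*(1/83) = 165/83 ≈ 1.9880)
H(b, n) = -7*n
l(g) = 193
(l(W) - 10539)/(H(u, -20) + q(-189)) = (193 - 10539)/(-7*(-20) + 202) = -10346/(140 + 202) = -10346/342 = -10346*1/342 = -5173/171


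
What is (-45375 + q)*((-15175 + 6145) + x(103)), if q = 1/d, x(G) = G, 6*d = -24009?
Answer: 3241716205729/8003 ≈ 4.0506e+8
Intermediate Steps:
d = -8003/2 (d = (⅙)*(-24009) = -8003/2 ≈ -4001.5)
q = -2/8003 (q = 1/(-8003/2) = -2/8003 ≈ -0.00024991)
(-45375 + q)*((-15175 + 6145) + x(103)) = (-45375 - 2/8003)*((-15175 + 6145) + 103) = -363136127*(-9030 + 103)/8003 = -363136127/8003*(-8927) = 3241716205729/8003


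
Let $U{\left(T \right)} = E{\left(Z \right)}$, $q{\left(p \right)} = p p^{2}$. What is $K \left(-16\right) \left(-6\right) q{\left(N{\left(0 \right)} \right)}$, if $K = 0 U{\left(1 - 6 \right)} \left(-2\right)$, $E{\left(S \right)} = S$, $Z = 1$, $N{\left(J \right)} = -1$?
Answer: $0$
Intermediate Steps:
$q{\left(p \right)} = p^{3}$
$U{\left(T \right)} = 1$
$K = 0$ ($K = 0 \cdot 1 \left(-2\right) = 0 \left(-2\right) = 0$)
$K \left(-16\right) \left(-6\right) q{\left(N{\left(0 \right)} \right)} = 0 \left(-16\right) \left(-6\right) \left(-1\right)^{3} = 0 \left(-6\right) \left(-1\right) = 0 \left(-1\right) = 0$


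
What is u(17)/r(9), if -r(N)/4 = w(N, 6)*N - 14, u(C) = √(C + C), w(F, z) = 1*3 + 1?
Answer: -√34/88 ≈ -0.066261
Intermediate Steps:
w(F, z) = 4 (w(F, z) = 3 + 1 = 4)
u(C) = √2*√C (u(C) = √(2*C) = √2*√C)
r(N) = 56 - 16*N (r(N) = -4*(4*N - 14) = -4*(-14 + 4*N) = 56 - 16*N)
u(17)/r(9) = (√2*√17)/(56 - 16*9) = √34/(56 - 144) = √34/(-88) = √34*(-1/88) = -√34/88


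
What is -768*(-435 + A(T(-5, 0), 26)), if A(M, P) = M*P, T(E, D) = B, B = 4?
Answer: 254208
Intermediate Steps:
T(E, D) = 4
-768*(-435 + A(T(-5, 0), 26)) = -768*(-435 + 4*26) = -768*(-435 + 104) = -768*(-331) = 254208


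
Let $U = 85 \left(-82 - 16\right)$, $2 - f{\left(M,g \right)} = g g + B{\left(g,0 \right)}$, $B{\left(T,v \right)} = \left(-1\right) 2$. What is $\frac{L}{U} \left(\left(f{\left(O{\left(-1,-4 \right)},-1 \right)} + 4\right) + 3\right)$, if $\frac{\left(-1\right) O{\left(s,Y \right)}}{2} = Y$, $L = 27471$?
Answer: $- \frac{27471}{833} \approx -32.978$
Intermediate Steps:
$O{\left(s,Y \right)} = - 2 Y$
$B{\left(T,v \right)} = -2$
$f{\left(M,g \right)} = 4 - g^{2}$ ($f{\left(M,g \right)} = 2 - \left(g g - 2\right) = 2 - \left(g^{2} - 2\right) = 2 - \left(-2 + g^{2}\right) = 4 - g^{2}$)
$U = -8330$ ($U = 85 \left(-98\right) = -8330$)
$\frac{L}{U} \left(\left(f{\left(O{\left(-1,-4 \right)},-1 \right)} + 4\right) + 3\right) = \frac{27471}{-8330} \left(\left(\left(4 - \left(-1\right)^{2}\right) + 4\right) + 3\right) = 27471 \left(- \frac{1}{8330}\right) \left(\left(\left(4 - 1\right) + 4\right) + 3\right) = - \frac{27471 \left(\left(\left(4 - 1\right) + 4\right) + 3\right)}{8330} = - \frac{27471 \left(\left(3 + 4\right) + 3\right)}{8330} = - \frac{27471 \left(7 + 3\right)}{8330} = \left(- \frac{27471}{8330}\right) 10 = - \frac{27471}{833}$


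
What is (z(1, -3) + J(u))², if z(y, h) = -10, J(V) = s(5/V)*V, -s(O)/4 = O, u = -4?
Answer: 900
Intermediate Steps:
s(O) = -4*O
J(V) = -20 (J(V) = (-20/V)*V = -20)
(z(1, -3) + J(u))² = (-10 - 20)² = (-30)² = 900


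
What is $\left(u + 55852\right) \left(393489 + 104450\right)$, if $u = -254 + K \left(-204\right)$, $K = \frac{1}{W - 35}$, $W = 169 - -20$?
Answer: $\frac{2131648974416}{77} \approx 2.7684 \cdot 10^{10}$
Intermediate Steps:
$W = 189$ ($W = 169 + 20 = 189$)
$K = \frac{1}{154}$ ($K = \frac{1}{189 - 35} = \frac{1}{154} \approx 0.0064935$)
$u = - \frac{19660}{77}$ ($u = -254 + \frac{1}{154} \left(-204\right) = -254 - \frac{102}{77} = - \frac{19660}{77} \approx -255.32$)
$\left(u + 55852\right) \left(393489 + 104450\right) = \left(- \frac{19660}{77} + 55852\right) \left(393489 + 104450\right) = \frac{4280944}{77} \cdot 497939 = \frac{2131648974416}{77}$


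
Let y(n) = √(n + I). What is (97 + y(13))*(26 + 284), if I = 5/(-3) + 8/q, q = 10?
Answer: 30070 + 62*√2730/3 ≈ 31150.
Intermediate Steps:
I = -13/15 (I = 5/(-3) + 8/10 = 5*(-⅓) + 8*(⅒) = -5/3 + ⅘ = -13/15 ≈ -0.86667)
y(n) = √(-13/15 + n) (y(n) = √(n - 13/15) = √(-13/15 + n))
(97 + y(13))*(26 + 284) = (97 + √(-195 + 225*13)/15)*(26 + 284) = (97 + √(-195 + 2925)/15)*310 = (97 + √2730/15)*310 = 30070 + 62*√2730/3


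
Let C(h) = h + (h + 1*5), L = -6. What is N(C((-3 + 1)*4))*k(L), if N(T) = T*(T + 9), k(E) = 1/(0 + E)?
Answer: -11/3 ≈ -3.6667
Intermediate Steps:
k(E) = 1/E
C(h) = 5 + 2*h (C(h) = h + (h + 5) = h + (5 + h) = 5 + 2*h)
N(T) = T*(9 + T)
N(C((-3 + 1)*4))*k(L) = ((5 + 2*((-3 + 1)*4))*(9 + (5 + 2*((-3 + 1)*4))))/(-6) = ((5 + 2*(-2*4))*(9 + (5 + 2*(-2*4))))*(-1/6) = ((5 + 2*(-8))*(9 + (5 + 2*(-8))))*(-1/6) = ((5 - 16)*(9 + (5 - 16)))*(-1/6) = -11*(9 - 11)*(-1/6) = -11*(-2)*(-1/6) = 22*(-1/6) = -11/3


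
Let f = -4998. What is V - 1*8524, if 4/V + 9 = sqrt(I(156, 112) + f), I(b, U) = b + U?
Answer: -41009000/4811 - 4*I*sqrt(4730)/4811 ≈ -8524.0 - 0.057181*I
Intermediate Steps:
I(b, U) = U + b
V = 4/(-9 + I*sqrt(4730)) (V = 4/(-9 + sqrt((112 + 156) - 4998)) = 4/(-9 + sqrt(268 - 4998)) = 4/(-9 + sqrt(-4730)) = 4/(-9 + I*sqrt(4730)) ≈ -0.0074828 - 0.057181*I)
V - 1*8524 = (-36/4811 - 4*I*sqrt(4730)/4811) - 1*8524 = (-36/4811 - 4*I*sqrt(4730)/4811) - 8524 = -41009000/4811 - 4*I*sqrt(4730)/4811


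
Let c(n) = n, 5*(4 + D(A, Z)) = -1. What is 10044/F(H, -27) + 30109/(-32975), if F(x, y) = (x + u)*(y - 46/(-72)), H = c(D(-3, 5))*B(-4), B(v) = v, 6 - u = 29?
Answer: 1894528559/31293275 ≈ 60.541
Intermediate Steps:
u = -23 (u = 6 - 1*29 = 6 - 29 = -23)
D(A, Z) = -21/5 (D(A, Z) = -4 + (1/5)*(-1) = -4 - 1/5 = -21/5)
H = 84/5 (H = -21/5*(-4) = 84/5 ≈ 16.800)
F(x, y) = (-23 + x)*(23/36 + y) (F(x, y) = (x - 23)*(y - 46/(-72)) = (-23 + x)*(y - 46*(-1/72)) = (-23 + x)*(y + 23/36) = (-23 + x)*(23/36 + y))
10044/F(H, -27) + 30109/(-32975) = 10044/(-529/36 - 23*(-27) + (23/36)*(84/5) + (84/5)*(-27)) + 30109/(-32975) = 10044/(-529/36 + 621 + 161/15 - 2268/5) + 30109*(-1/32975) = 10044/(29419/180) - 30109/32975 = 10044*(180/29419) - 30109/32975 = 58320/949 - 30109/32975 = 1894528559/31293275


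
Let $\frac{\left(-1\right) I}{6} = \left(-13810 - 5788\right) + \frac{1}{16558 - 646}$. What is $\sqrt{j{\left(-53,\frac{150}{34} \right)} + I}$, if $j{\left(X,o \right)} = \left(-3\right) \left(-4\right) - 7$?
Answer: $\frac{\sqrt{206760949005}}{1326} \approx 342.92$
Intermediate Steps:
$j{\left(X,o \right)} = 5$ ($j{\left(X,o \right)} = 12 - 7 = 5$)
$I = \frac{311843375}{2652}$ ($I = - 6 \left(\left(-13810 - 5788\right) + \frac{1}{16558 - 646}\right) = - 6 \left(-19598 + \frac{1}{15912}\right) = \left(-6\right) \left(- \frac{311843375}{15912}\right) = \frac{311843375}{2652} \approx 1.1759 \cdot 10^{5}$)
$\sqrt{j{\left(-53,\frac{150}{34} \right)} + I} = \sqrt{5 + \frac{311843375}{2652}} = \sqrt{\frac{311856635}{2652}} = \frac{\sqrt{206760949005}}{1326}$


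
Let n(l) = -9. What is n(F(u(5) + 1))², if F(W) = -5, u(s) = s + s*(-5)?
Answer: 81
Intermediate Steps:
u(s) = -4*s (u(s) = s - 5*s = -4*s)
n(F(u(5) + 1))² = (-9)² = 81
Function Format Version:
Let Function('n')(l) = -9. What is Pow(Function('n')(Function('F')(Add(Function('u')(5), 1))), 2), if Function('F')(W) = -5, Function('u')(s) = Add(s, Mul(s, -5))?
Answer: 81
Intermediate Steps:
Function('u')(s) = Mul(-4, s) (Function('u')(s) = Add(s, Mul(-5, s)) = Mul(-4, s))
Pow(Function('n')(Function('F')(Add(Function('u')(5), 1))), 2) = Pow(-9, 2) = 81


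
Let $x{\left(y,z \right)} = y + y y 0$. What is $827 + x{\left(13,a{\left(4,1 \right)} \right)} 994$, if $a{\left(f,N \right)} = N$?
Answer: $13749$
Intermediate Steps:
$x{\left(y,z \right)} = y$ ($x{\left(y,z \right)} = y + y^{2} \cdot 0 = y + 0 = y$)
$827 + x{\left(13,a{\left(4,1 \right)} \right)} 994 = 827 + 13 \cdot 994 = 827 + 12922 = 13749$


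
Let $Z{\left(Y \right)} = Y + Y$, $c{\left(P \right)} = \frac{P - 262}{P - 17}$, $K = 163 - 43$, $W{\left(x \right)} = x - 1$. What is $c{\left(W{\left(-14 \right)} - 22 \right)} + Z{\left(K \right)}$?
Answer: $\frac{13259}{54} \approx 245.54$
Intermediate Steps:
$W{\left(x \right)} = -1 + x$ ($W{\left(x \right)} = x - 1 = -1 + x$)
$K = 120$
$c{\left(P \right)} = \frac{-262 + P}{-17 + P}$
$Z{\left(Y \right)} = 2 Y$
$c{\left(W{\left(-14 \right)} - 22 \right)} + Z{\left(K \right)} = \frac{-262 - 37}{-17 - 37} + 2 \cdot 120 = \frac{-262 - 37}{-17 - 37} + 240 = \frac{1}{-54} \left(-299\right) + 240 = \left(- \frac{1}{54}\right) \left(-299\right) + 240 = \frac{299}{54} + 240 = \frac{13259}{54}$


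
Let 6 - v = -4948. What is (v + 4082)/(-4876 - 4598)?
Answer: -1506/1579 ≈ -0.95377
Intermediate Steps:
v = 4954 (v = 6 - 1*(-4948) = 6 + 4948 = 4954)
(v + 4082)/(-4876 - 4598) = (4954 + 4082)/(-4876 - 4598) = 9036/(-9474) = 9036*(-1/9474) = -1506/1579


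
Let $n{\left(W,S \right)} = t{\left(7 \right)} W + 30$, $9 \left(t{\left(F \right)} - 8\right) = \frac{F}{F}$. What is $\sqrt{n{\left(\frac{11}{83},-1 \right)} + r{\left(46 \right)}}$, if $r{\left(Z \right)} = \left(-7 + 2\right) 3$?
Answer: $\frac{2 \sqrt{249166}}{249} \approx 4.0094$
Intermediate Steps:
$r{\left(Z \right)} = -15$ ($r{\left(Z \right)} = \left(-5\right) 3 = -15$)
$t{\left(F \right)} = \frac{73}{9}$ ($t{\left(F \right)} = 8 + \frac{F \frac{1}{F}}{9} = 8 + \frac{1}{9} \cdot 1 = 8 + \frac{1}{9} = \frac{73}{9}$)
$n{\left(W,S \right)} = 30 + \frac{73 W}{9}$ ($n{\left(W,S \right)} = \frac{73 W}{9} + 30 = 30 + \frac{73 W}{9}$)
$\sqrt{n{\left(\frac{11}{83},-1 \right)} + r{\left(46 \right)}} = \sqrt{\left(30 + \frac{73 \cdot \frac{11}{83}}{9}\right) - 15} = \sqrt{\left(30 + \frac{73 \cdot 11 \cdot \frac{1}{83}}{9}\right) - 15} = \sqrt{\left(30 + \frac{73}{9} \cdot \frac{11}{83}\right) - 15} = \sqrt{\left(30 + \frac{803}{747}\right) - 15} = \sqrt{\frac{23213}{747} - 15} = \sqrt{\frac{12008}{747}} = \frac{2 \sqrt{249166}}{249}$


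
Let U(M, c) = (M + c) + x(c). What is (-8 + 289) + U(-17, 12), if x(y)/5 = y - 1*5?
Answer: 311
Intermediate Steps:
x(y) = -25 + 5*y (x(y) = 5*(y - 1*5) = 5*(y - 5) = 5*(-5 + y) = -25 + 5*y)
U(M, c) = -25 + M + 6*c (U(M, c) = (M + c) + (-25 + 5*c) = -25 + M + 6*c)
(-8 + 289) + U(-17, 12) = (-8 + 289) + (-25 - 17 + 6*12) = 281 + (-25 - 17 + 72) = 281 + 30 = 311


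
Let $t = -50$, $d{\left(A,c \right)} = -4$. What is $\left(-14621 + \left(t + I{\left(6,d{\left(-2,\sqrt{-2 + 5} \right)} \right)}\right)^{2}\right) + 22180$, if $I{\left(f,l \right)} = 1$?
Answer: $9960$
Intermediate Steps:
$\left(-14621 + \left(t + I{\left(6,d{\left(-2,\sqrt{-2 + 5} \right)} \right)}\right)^{2}\right) + 22180 = \left(-14621 + \left(-50 + 1\right)^{2}\right) + 22180 = \left(-14621 + \left(-49\right)^{2}\right) + 22180 = \left(-14621 + 2401\right) + 22180 = -12220 + 22180 = 9960$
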